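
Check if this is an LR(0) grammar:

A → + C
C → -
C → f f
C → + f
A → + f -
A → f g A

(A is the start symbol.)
Augment with A' → A and build the canonical LR(0) collection (I0 = CLOSURE({[A' → . A]}), then GOTO on every symbol after a dot until no new states appear). It has 13 states:
  I0: { [A → . + C], [A → . + f -], [A → . f g A], [A' → . A] }  — shift
  I1: { [A → + . C], [A → + . f -], [C → . + f], [C → . -], [C → . f f] }  — shift
  I2: { [A' → A .] }  — accept
  I3: { [A → f . g A] }  — shift
  I4: { [A → . + C], [A → . + f -], [A → . f g A], [A → f g . A] }  — shift
  I5: { [A → f g A .] }  — reduce
  I6: { [C → + . f] }  — shift
  I7: { [C → - .] }  — reduce
  I8: { [A → + C .] }  — reduce
  I9: { [A → + f . -], [C → f . f] }  — shift
  I10: { [A → + f - .] }  — reduce
  I11: { [C → f f .] }  — reduce
  I12: { [C → + f .] }  — reduce

Every state is either a pure shift/goto state or contains exactly one complete item and nothing to shift — no conflicts. The grammar is LR(0).

Answer: Yes, the grammar is LR(0)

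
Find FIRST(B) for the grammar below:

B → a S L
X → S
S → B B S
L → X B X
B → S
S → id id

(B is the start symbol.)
{ 'a', 'id' }

To compute FIRST(B), examine every production with B on the left-hand side, reading each right-hand side left to right until a non-nullable symbol is reached.

FIRST sets of the other non-terminals involved (by the same procedure, iterated to a fixed point):
  FIRST(S) = { 'a', 'id' }

From B → a S L:
  - a is a terminal: add 'a' and stop
From B → S:
  - S is a non-terminal: add FIRST(S) \ {ε} = { 'a', 'id' }
    S is not nullable, so stop

Collecting: FIRST(B) = { 'a', 'id' }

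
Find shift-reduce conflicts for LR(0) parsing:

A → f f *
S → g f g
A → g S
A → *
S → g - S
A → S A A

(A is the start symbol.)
No shift-reduce conflicts

Augment with A' → A and build the canonical LR(0) collection (I0 = CLOSURE({[A' → . A]}), then GOTO on every symbol after a dot until no new states appear). It has 16 states:
  I0: { [A → . *], [A → . S A A], [A → . f f *], [A → . g S], [A' → . A], [S → . g - S], [S → . g f g] }  — shift
  I1: { [A → * .] }  — reduce
  I2: { [A' → A .] }  — accept
  I3: { [A → . *], [A → . S A A], [A → . f f *], [A → . g S], [A → S . A A], [S → . g - S], [S → . g f g] }  — shift
  I4: { [A → f . f *] }  — shift
  I5: { [A → g . S], [S → . g - S], [S → . g f g], [S → g . - S], [S → g . f g] }  — shift
  I6: { [S → . g - S], [S → . g f g], [S → g - . S] }  — shift
  I7: { [A → g S .] }  — reduce
  I8: { [S → g f . g] }  — shift
  I9: { [S → g . - S], [S → g . f g] }  — shift
  I10: { [S → g f g .] }  — reduce
  I11: { [S → g - S .] }  — reduce
  I12: { [A → f f . *] }  — shift
  I13: { [A → f f * .] }  — reduce
  I14: { [A → . *], [A → . S A A], [A → . f f *], [A → . g S], [A → S A . A], [S → . g - S], [S → . g f g] }  — shift
  I15: { [A → S A A .] }  — reduce

No state contains both a complete item and a shift item.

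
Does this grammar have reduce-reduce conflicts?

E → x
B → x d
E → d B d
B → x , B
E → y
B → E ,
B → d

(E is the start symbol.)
No reduce-reduce conflicts

Augment with E' → E and build the canonical LR(0) collection (I0 = CLOSURE({[E' → . E]}), then GOTO on every symbol after a dot until no new states appear). It has 14 states:
  I0: { [E → . d B d], [E → . x], [E → . y], [E' → . E] }  — shift
  I1: { [E' → E .] }  — accept
  I2: { [B → . E ,], [B → . d], [B → . x , B], [B → . x d], [E → . d B d], [E → . x], [E → . y], [E → d . B d] }  — shift
  I3: { [E → x .] }  — reduce
  I4: { [E → y .] }  — reduce
  I5: { [E → d B . d] }  — shift
  I6: { [B → E . ,] }  — shift
  I7: { [B → . E ,], [B → . d], [B → . x , B], [B → . x d], [B → d .], [E → . d B d], [E → . x], [E → . y], [E → d . B d] }  — shift, reduce
  I8: { [B → x . , B], [B → x . d], [E → x .] }  — shift, reduce
  I9: { [B → . E ,], [B → . d], [B → . x , B], [B → . x d], [B → x , . B], [E → . d B d], [E → . x], [E → . y] }  — shift
  I10: { [B → x d .] }  — reduce
  I11: { [B → x , B .] }  — reduce
  I12: { [B → E , .] }  — reduce
  I13: { [E → d B d .] }  — reduce

No state contains more than one complete item.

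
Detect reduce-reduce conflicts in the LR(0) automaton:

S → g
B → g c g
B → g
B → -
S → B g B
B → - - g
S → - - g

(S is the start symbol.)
Augment with S' → S and build the canonical LR(0) collection (I0 = CLOSURE({[S' → . S]}), then GOTO on every symbol after a dot until no new states appear). It has 15 states:
  I0: { [B → . - - g], [B → . -], [B → . g c g], [B → . g], [S → . - - g], [S → . B g B], [S → . g], [S' → . S] }  — shift
  I1: { [B → - . - g], [B → - .], [S → - . - g] }  — shift, reduce
  I2: { [S → B . g B] }  — shift
  I3: { [S' → S .] }  — accept
  I4: { [B → g . c g], [B → g .], [S → g .] }  — shift, 2 reduces
  I5: { [B → g c . g] }  — shift
  I6: { [B → g c g .] }  — reduce
  I7: { [B → . - - g], [B → . -], [B → . g c g], [B → . g], [S → B g . B] }  — shift
  I8: { [B → - . - g], [B → - .] }  — shift, reduce
  I9: { [S → B g B .] }  — reduce
  I10: { [B → g . c g], [B → g .] }  — shift, reduce
  I11: { [B → - - . g] }  — shift
  I12: { [B → - - g .] }  — reduce
  I13: { [B → - - . g], [S → - - . g] }  — shift
  I14: { [B → - - g .], [S → - - g .] }  — 2 reduces

I4 contains complete items [B → g .], [S → g .] — reduce-reduce conflict.
I14 contains complete items [B → - - g .], [S → - - g .] — reduce-reduce conflict.

Answer: Yes — I4: [B → g .] vs [S → g .]; I14: [B → - - g .] vs [S → - - g .]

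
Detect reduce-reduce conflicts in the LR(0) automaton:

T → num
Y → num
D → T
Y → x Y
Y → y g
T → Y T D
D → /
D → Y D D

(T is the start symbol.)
Yes — I3: [T → num .] vs [Y → num .]

A reduce-reduce conflict occurs when an LR(0) state has two complete items [A → α .] and [B → β .] — both call for a reduction, and with no lookahead the parser cannot choose between them.

Augment with T' → T and build the canonical LR(0) collection (I0 = CLOSURE({[T' → . T]}), then GOTO on every symbol after a dot until no new states appear). It has 17 states:
  I0: { [T → . Y T D], [T → . num], [T' → . T], [Y → . num], [Y → . x Y], [Y → . y g] }  — shift
  I1: { [T' → T .] }  — accept
  I2: { [T → . Y T D], [T → . num], [T → Y . T D], [Y → . num], [Y → . x Y], [Y → . y g] }  — shift
  I3: { [T → num .], [Y → num .] }  — 2 reduces
  I4: { [Y → . num], [Y → . x Y], [Y → . y g], [Y → x . Y] }  — shift
  I5: { [Y → y . g] }  — shift
  I6: { [Y → y g .] }  — reduce
  I7: { [Y → x Y .] }  — reduce
  I8: { [Y → num .] }  — reduce
  I9: { [D → . /], [D → . T], [D → . Y D D], [T → . Y T D], [T → . num], [T → Y T . D], [Y → . num], [Y → . x Y], [Y → . y g] }  — shift
  I10: { [D → / .] }  — reduce
  I11: { [T → Y T D .] }  — reduce
  I12: { [D → T .] }  — reduce
  I13: { [D → . /], [D → . T], [D → . Y D D], [D → Y . D D], [T → . Y T D], [T → . num], [T → Y . T D], [Y → . num], [Y → . x Y], [Y → . y g] }  — shift
  I14: { [D → . /], [D → . T], [D → . Y D D], [D → Y D . D], [T → . Y T D], [T → . num], [Y → . num], [Y → . x Y], [Y → . y g] }  — shift
  I15: { [D → . /], [D → . T], [D → . Y D D], [D → T .], [T → . Y T D], [T → . num], [T → Y T . D], [Y → . num], [Y → . x Y], [Y → . y g] }  — shift, reduce
  I16: { [D → Y D D .] }  — reduce

I3 contains complete items [T → num .], [Y → num .] — reduce-reduce conflict.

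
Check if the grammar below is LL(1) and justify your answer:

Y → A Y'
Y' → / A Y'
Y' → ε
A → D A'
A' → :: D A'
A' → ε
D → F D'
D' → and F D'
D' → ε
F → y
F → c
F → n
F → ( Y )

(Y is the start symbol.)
Yes, the grammar is LL(1).

A grammar is LL(1) if for each non-terminal N with multiple productions, the predict sets of those productions are pairwise disjoint, where PREDICT(N → α) = (FIRST(α) \ {ε}) ∪ (FOLLOW(N) if α ⇒* ε).

Relevant sets:
  FOLLOW(Y') = { $, ')' }
  FOLLOW(A') = { $, ')', '/' }
  FOLLOW(D') = { $, ')', '/', '::' }

For Y':
  PREDICT(Y' → '/' A Y') = { '/' }
  PREDICT(Y' → ε) = { $, ')' }
For A':
  PREDICT(A' → :: D A') = { '::' }
  PREDICT(A' → ε) = { $, ')', '/' }
For D':
  PREDICT(D' → and F D') = { 'and' }
  PREDICT(D' → ε) = { $, ')', '/', '::' }
For F:
  PREDICT(F → y) = { 'y' }
  PREDICT(F → c) = { 'c' }
  PREDICT(F → n) = { 'n' }
  PREDICT(F → '(' Y ')') = { '(' }
Y, A, D have a single production, so nothing to check there.

All predict sets are disjoint. The grammar IS LL(1).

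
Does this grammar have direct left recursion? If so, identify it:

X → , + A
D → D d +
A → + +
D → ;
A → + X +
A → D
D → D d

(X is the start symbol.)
Yes, D is left-recursive

X → , + A: starts with ','
D → D d +: LEFT RECURSIVE (starts with D)
A → + +: starts with '+'
D → ;: starts with ';'
A → + X +: starts with '+'
A → D: starts with D
D → D d: LEFT RECURSIVE (starts with D)

The grammar has direct left recursion on: D.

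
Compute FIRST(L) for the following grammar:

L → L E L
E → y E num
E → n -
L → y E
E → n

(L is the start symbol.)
From L → L E L:
  - L is the symbol being defined: contributes nothing new
    L is not nullable, so stop
From L → y E:
  - y is a terminal: add 'y' and stop

Collecting: FIRST(L) = { 'y' }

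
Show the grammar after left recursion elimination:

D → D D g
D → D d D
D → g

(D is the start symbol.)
D is directly left-recursive. The standard transformation for
  A → A α₁ | ... | A α_m | β₁ | ... | β_n
is
  A  → β₁ A' | ... | β_n A'
  A' → α₁ A' | ... | α_m A' | ε

D → g becomes D → g D'
D → D D g becomes D' → D g D'
D → D d D becomes D' → d D D'
Add D' → ε

Resulting grammar:
D → g D'
D' → D g D'
D' → d D D'
D' → ε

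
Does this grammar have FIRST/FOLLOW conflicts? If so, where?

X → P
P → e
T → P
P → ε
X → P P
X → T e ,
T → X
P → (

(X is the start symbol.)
Yes. X → P with FOLLOW(X) on { 'e' }; X → P P with FOLLOW(X) on { 'e' }; X → T e ',' with FOLLOW(X) on { 'e' }; P → e with FOLLOW(P) on { 'e' }; P → '(' with FOLLOW(P) on { '(' }; T → P with FOLLOW(T) on { 'e' }; T → X with FOLLOW(T) on { 'e' }

A FIRST/FOLLOW conflict occurs when a non-terminal N has a nullable alternative N → β (β ⇒* ε) and another alternative N → α with FIRST(α) ∩ FOLLOW(N) ≠ ∅: on such a lookahead the parser cannot decide between expanding α and letting N vanish via β.

Nullable non-terminals: P, T, X.
FIRST sets used below: FIRST(P) = { '(', 'e', ε }, FIRST(X) = { '(', 'e', ε }, FIRST(T) = { '(', 'e', ε }

P: nullable alternative(s) P → ε; FOLLOW(P) = { $, '(', 'e' }
  P → e: FIRST \ {ε} = { 'e' } — overlaps FOLLOW(P) on { 'e' }: CONFLICT
  P → ε: FIRST \ {ε} = { } — this is the only nullable alternative, skip
  P → (: FIRST \ {ε} = { '(' } — overlaps FOLLOW(P) on { '(' }: CONFLICT

T: nullable alternative(s) T → P, T → X; FOLLOW(T) = { 'e' }
  T → P: FIRST \ {ε} = { '(', 'e' } — overlaps FOLLOW(T) on { 'e' }: CONFLICT
  T → X: FIRST \ {ε} = { '(', 'e' } — overlaps FOLLOW(T) on { 'e' }: CONFLICT

X: nullable alternative(s) X → P, X → P P; FOLLOW(X) = { $, 'e' }
  X → P: FIRST \ {ε} = { '(', 'e' } — overlaps FOLLOW(X) on { 'e' }: CONFLICT
  X → P P: FIRST \ {ε} = { '(', 'e' } — overlaps FOLLOW(X) on { 'e' }: CONFLICT
  X → T e ,: FIRST \ {ε} = { '(', 'e' } — overlaps FOLLOW(X) on { 'e' }: CONFLICT

So the grammar has 7 FIRST/FOLLOW conflicts (marked CONFLICT above).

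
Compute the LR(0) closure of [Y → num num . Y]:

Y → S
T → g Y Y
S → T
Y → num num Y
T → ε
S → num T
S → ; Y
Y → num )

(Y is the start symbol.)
To compute CLOSURE, for each item [A → α.Bβ] where B is a non-terminal, add [B → .γ] for all productions B → γ; repeat for the newly added items until nothing changes.

Start with: [Y → num num . Y]
  [Y → num num . Y] has the dot before Y: add [Y → . S], [Y → . num num Y], [Y → . num )]
  [Y → . S] has the dot before S: add [S → . T], [S → . num T], [S → . ; Y]
  [S → . T] has the dot before T: add [T → . g Y Y], [T → .]
No further items can be added.

CLOSURE = { [S → . ; Y], [S → . T], [S → . num T], [T → . g Y Y], [T → .], [Y → . S], [Y → . num )], [Y → . num num Y], [Y → num num . Y] }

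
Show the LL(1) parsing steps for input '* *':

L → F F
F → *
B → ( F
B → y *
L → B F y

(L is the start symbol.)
Stack is shown with the top on the left.

Stack  Input  Action
--------------------
L $    * * $  output L → F F
F F $  * * $  output F → *
* F $  * * $  match '*'
F $    * $    output F → *
* $    * $    match '*'
$      $      accept

The string is accepted.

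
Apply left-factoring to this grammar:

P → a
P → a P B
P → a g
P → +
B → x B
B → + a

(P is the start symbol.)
P → a P'
P' → ε
P' → P B
P' → g
P → +
B → x B
B → + a

Left-factoring transforms A → αβ₁ | αβ₂ into A → αA' and A' → β₁ | β₂
(α is the longest common prefix among the alternatives). Repeat until
no nonterminal has two alternatives with a common prefix.

Round 1: P has alternatives sharing prefix 'a'. Introduce P': P → a P'
  Add: P' → ε
  Add: P' → P B
  Add: P' → g

No remaining common prefixes — done.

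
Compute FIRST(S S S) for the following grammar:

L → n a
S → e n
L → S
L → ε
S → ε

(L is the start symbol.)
FIRST sets of the non-terminals involved (from the grammar, by fixed-point iteration):
  FIRST(S) = { 'e', ε }

To compute FIRST(S S S), process the symbols left to right:
Symbol S is a non-terminal. Add FIRST(S) \ {ε} = { 'e' }
S is nullable (ε ∈ FIRST(S)), continue to the next symbol.
Symbol S is a non-terminal. Add FIRST(S) \ {ε} = { 'e' }
S is nullable (ε ∈ FIRST(S)), continue to the next symbol.
Symbol S is a non-terminal. Add FIRST(S) \ {ε} = { 'e' }
S is nullable (ε ∈ FIRST(S)), continue to the next symbol.
All symbols are nullable, so ε is in the result.
FIRST(S S S) = { 'e', ε }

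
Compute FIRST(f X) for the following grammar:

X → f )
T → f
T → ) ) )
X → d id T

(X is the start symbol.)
{ 'f' }

To compute FIRST(f X), process the symbols left to right:
Symbol f is a terminal. Add 'f' and stop.
FIRST(f X) = { 'f' }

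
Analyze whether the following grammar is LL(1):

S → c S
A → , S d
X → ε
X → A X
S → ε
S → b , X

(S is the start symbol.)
Relevant sets:
  FIRST(A) = { ',' }
  FOLLOW(S) = { $, 'd' }
  FOLLOW(X) = { $, 'd' }

For S:
  PREDICT(S → c S) = { 'c' }
  PREDICT(S → ε) = { $, 'd' }
  PREDICT(S → b ',' X) = { 'b' }
For X:
  PREDICT(X → ε) = { $, 'd' }
  PREDICT(X → A X) = { ',' }
A has a single production, so nothing to check there.

All predict sets are disjoint. The grammar IS LL(1).

Answer: Yes, the grammar is LL(1).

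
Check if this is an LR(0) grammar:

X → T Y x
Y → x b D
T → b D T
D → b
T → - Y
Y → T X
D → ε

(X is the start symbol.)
No. Shift-reduce conflict between [D → .] and [D → . b]

A grammar is LR(0) if no state in the canonical LR(0) collection has:
  - both a shift item (dot before a terminal) and a complete item (shift-reduce conflict), or
  - two or more complete items (reduce-reduce conflict; the accept item [X' → X .] counts as a complete item here).

Augment with X' → X and build the canonical LR(0) collection (I0 = CLOSURE({[X' → . X]}), then GOTO on every symbol after a dot until no new states appear). It has 16 states:
  I0: { [T → . - Y], [T → . b D T], [X → . T Y x], [X' → . X] }  — shift
  I1: { [T → - . Y], [T → . - Y], [T → . b D T], [Y → . T X], [Y → . x b D] }  — shift
  I2: { [T → . - Y], [T → . b D T], [X → T . Y x], [Y → . T X], [Y → . x b D] }  — shift
  I3: { [X' → X .] }  — accept
  I4: { [D → . b], [D → .], [T → b . D T] }  — shift, reduce
  I5: { [T → . - Y], [T → . b D T], [T → b D . T] }  — shift
  I6: { [D → b .] }  — reduce
  I7: { [T → b D T .] }  — reduce
  I8: { [T → . - Y], [T → . b D T], [X → . T Y x], [Y → T . X] }  — shift
  I9: { [X → T Y . x] }  — shift
  I10: { [Y → x . b D] }  — shift
  I11: { [D → . b], [D → .], [Y → x b . D] }  — shift, reduce
  I12: { [Y → x b D .] }  — reduce
  I13: { [X → T Y x .] }  — reduce
  I14: { [Y → T X .] }  — reduce
  I15: { [T → - Y .] }  — reduce

Conflict in state I4:
  Shift-reduce conflict between [D → .] and [D → . b]
So the grammar is NOT LR(0).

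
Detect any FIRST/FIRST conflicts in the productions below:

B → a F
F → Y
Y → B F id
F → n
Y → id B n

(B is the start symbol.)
No FIRST/FIRST conflicts.

A FIRST/FIRST conflict occurs when two productions N → α and N → β for the same non-terminal have FIRST(α) ∩ FIRST(β) ≠ ∅ (with ε ∈ FIRST of a nullable right-hand side, so two nullable alternatives also conflict).

FIRST sets of the non-terminals at (or reachable through a nullable prefix from) the front of some alternative:
  FIRST(Y) = { 'a', 'id' }
  FIRST(B) = { 'a' }

Productions for F:
  F → Y: FIRST = { 'a', 'id' }
  F → n: FIRST = { 'n' }
Productions for Y:
  Y → B F id: FIRST = { 'a' }
  Y → id B n: FIRST = { 'id' }
B has only one production, so no FIRST/FIRST conflict is possible there.

All alternatives of each non-terminal have pairwise disjoint FIRST sets.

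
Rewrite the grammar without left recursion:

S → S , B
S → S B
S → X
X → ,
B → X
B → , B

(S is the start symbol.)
S → X S'
S' → , B S'
S' → B S'
S' → ε
X → ,
B → X
B → , B

S is directly left-recursive. The standard transformation for
  A → A α₁ | ... | A α_m | β₁ | ... | β_n
is
  A  → β₁ A' | ... | β_n A'
  A' → α₁ A' | ... | α_m A' | ε

S → X becomes S → X S'
S → S , B becomes S' → , B S'
S → S B becomes S' → B S'
Add S' → ε

Productions for other non-terminals are unchanged:
  X → ,
  B → X
  B → , B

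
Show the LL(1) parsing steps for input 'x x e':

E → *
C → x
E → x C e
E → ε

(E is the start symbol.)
LL(1) parsing maintains a stack (initially the start symbol over $) and the input. At each step: if the stack top is a terminal, match it against the current input token; if it is a non-terminal N, replace it with the RHS of M[N, lookahead] (the unique production whose predict set contains the lookahead).

Stack is shown with the top on the left.

Stack    Input    Action
------------------------
E $      x x e $  output E → x C e
x C e $  x x e $  match 'x'
C e $    x e $    output C → x
x e $    x e $    match 'x'
e $      e $      match 'e'
$        $        accept

The string is accepted.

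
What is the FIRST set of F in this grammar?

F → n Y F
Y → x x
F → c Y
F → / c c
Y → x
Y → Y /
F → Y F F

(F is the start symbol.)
{ '/', 'c', 'n', 'x' }

To compute FIRST(F), examine every production with F on the left-hand side, reading each right-hand side left to right until a non-nullable symbol is reached.

FIRST sets of the other non-terminals involved (by the same procedure, iterated to a fixed point):
  FIRST(Y) = { 'x' }

From F → n Y F:
  - n is a terminal: add 'n' and stop
From F → c Y:
  - c is a terminal: add 'c' and stop
From F → / c c:
  - '/' is a terminal: add '/' and stop
From F → Y F F:
  - Y is a non-terminal: add FIRST(Y) \ {ε} = { 'x' }
    Y is not nullable, so stop

Collecting: FIRST(F) = { '/', 'c', 'n', 'x' }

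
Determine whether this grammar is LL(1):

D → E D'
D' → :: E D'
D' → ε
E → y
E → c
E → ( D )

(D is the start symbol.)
A grammar is LL(1) if for each non-terminal N with multiple productions, the predict sets of those productions are pairwise disjoint, where PREDICT(N → α) = (FIRST(α) \ {ε}) ∪ (FOLLOW(N) if α ⇒* ε).

Relevant sets:
  FOLLOW(D') = { $, ')' }

For D':
  PREDICT(D' → :: E D') = { '::' }
  PREDICT(D' → ε) = { $, ')' }
For E:
  PREDICT(E → y) = { 'y' }
  PREDICT(E → c) = { 'c' }
  PREDICT(E → '(' D ')') = { '(' }
D has a single production, so nothing to check there.

All predict sets are disjoint. The grammar IS LL(1).

Answer: Yes, the grammar is LL(1).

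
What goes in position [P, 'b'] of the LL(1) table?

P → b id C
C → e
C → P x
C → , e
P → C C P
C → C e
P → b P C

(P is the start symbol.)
To find M[P, 'b'], we find productions for P where 'b' is in the predict set (PREDICT(N → α) = (FIRST(α) \ {ε}) ∪ (FOLLOW(N) if α ⇒* ε)).

Relevant sets:
  FIRST(C) = { ',', 'b', 'e' }

P → b id C: PREDICT = { 'b' }
  'b' is in predict set, so this production goes in M[P, 'b']
P → C C P: PREDICT = { ',', 'b', 'e' }
  'b' is in predict set, so this production goes in M[P, 'b']
P → b P C: PREDICT = { 'b' }
  'b' is in predict set, so this production goes in M[P, 'b']

M[P, 'b'] = P → b id C, P → C C P, P → b P C  (a multiply-defined cell — the grammar is not LL(1))

Answer: P → b id C, P → C C P, P → b P C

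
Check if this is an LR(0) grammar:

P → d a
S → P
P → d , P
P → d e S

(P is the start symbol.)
Augment with P' → P and build the canonical LR(0) collection (I0 = CLOSURE({[P' → . P]}), then GOTO on every symbol after a dot until no new states appear). It has 9 states:
  I0: { [P → . d , P], [P → . d a], [P → . d e S], [P' → . P] }  — shift
  I1: { [P' → P .] }  — accept
  I2: { [P → d . , P], [P → d . a], [P → d . e S] }  — shift
  I3: { [P → . d , P], [P → . d a], [P → . d e S], [P → d , . P] }  — shift
  I4: { [P → d a .] }  — reduce
  I5: { [P → . d , P], [P → . d a], [P → . d e S], [P → d e . S], [S → . P] }  — shift
  I6: { [S → P .] }  — reduce
  I7: { [P → d e S .] }  — reduce
  I8: { [P → d , P .] }  — reduce

Every state is either a pure shift/goto state or contains exactly one complete item and nothing to shift — no conflicts. The grammar is LR(0).

Answer: Yes, the grammar is LR(0)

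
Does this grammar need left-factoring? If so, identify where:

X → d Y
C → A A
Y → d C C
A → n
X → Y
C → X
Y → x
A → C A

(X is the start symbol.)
Left-factoring is needed when two productions for the same non-terminal
share a common prefix on the right-hand side.

Productions for X:
  X → d Y
  X → Y
Productions for C:
  C → A A
  C → X
Productions for Y:
  Y → d C C
  Y → x
Productions for A:
  A → n
  A → C A

No common prefixes found.

Answer: No, left-factoring is not needed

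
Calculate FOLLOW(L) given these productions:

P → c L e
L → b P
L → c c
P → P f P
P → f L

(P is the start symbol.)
{ $, 'e', 'f' }

In P → c L e: L is followed by e, add FIRST(e) \ {ε} = { 'e' }
In P → f L: L is at the end, add FOLLOW(P)

The FOLLOW sets referred to above (computed the same way, to a fixed point):
  FOLLOW(P) = { $, 'e', 'f' }

Taking the union: FOLLOW(L) = { $, 'e', 'f' }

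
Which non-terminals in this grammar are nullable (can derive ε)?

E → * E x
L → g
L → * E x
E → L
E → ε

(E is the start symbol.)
{ 'E' }

A non-terminal is nullable if it can derive ε (the empty string): either it has an ε-production, or it has a production whose right-hand side consists entirely of nullable non-terminals.

ε-productions: E → ε
So E is immediately nullable.
No further non-terminal can be added: every production for the remaining non-terminals contains a terminal or a non-nullable non-terminal.
Nullable = { 'E' }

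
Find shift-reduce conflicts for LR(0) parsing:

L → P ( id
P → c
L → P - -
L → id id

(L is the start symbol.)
A shift-reduce conflict occurs when an LR(0) state has both:
  - a complete (reduce) item [A → α .] (dot at the end), and
  - a shift item [B → β . c γ] (dot before a terminal).

Augment with L' → L and build the canonical LR(0) collection (I0 = CLOSURE({[L' → . L]}), then GOTO on every symbol after a dot until no new states appear). It has 10 states:
  I0: { [L → . P ( id], [L → . P - -], [L → . id id], [L' → . L], [P → . c] }  — shift
  I1: { [L' → L .] }  — accept
  I2: { [L → P . ( id], [L → P . - -] }  — shift
  I3: { [P → c .] }  — reduce
  I4: { [L → id . id] }  — shift
  I5: { [L → id id .] }  — reduce
  I6: { [L → P ( . id] }  — shift
  I7: { [L → P - . -] }  — shift
  I8: { [L → P - - .] }  — reduce
  I9: { [L → P ( id .] }  — reduce

No state contains both a complete item and a shift item.

Answer: No shift-reduce conflicts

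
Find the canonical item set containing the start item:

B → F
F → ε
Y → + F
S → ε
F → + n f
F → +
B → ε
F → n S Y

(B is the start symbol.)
First, augment the grammar with B' → B
I₀ = CLOSURE({ [B' → . B] }):
  [B' → . B] has the dot before B: add [B → . F], [B → .]
  [B → . F] has the dot before F: add [F → .], [F → . + n f], [F → . +], [F → . n S Y]
No further items can be added.

I₀ = { [B → . F], [B → .], [B' → . B], [F → . + n f], [F → . +], [F → . n S Y], [F → .] }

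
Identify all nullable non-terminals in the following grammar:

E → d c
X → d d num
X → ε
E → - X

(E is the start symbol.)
A non-terminal is nullable if it can derive ε (the empty string): either it has an ε-production, or it has a production whose right-hand side consists entirely of nullable non-terminals.

ε-productions: X → ε
So X is immediately nullable.
No further non-terminal can be added: every production for the remaining non-terminals contains a terminal or a non-nullable non-terminal.
Nullable = { 'X' }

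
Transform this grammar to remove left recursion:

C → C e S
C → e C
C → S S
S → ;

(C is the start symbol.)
C is directly left-recursive. The standard transformation for
  A → A α₁ | ... | A α_m | β₁ | ... | β_n
is
  A  → β₁ A' | ... | β_n A'
  A' → α₁ A' | ... | α_m A' | ε

C → e C becomes C → e C C'
C → S S becomes C → S S C'
C → C e S becomes C' → e S C'
Add C' → ε

Productions for other non-terminals are unchanged:
  S → ;

Resulting grammar:
C → e C C'
C → S S C'
C' → e S C'
C' → ε
S → ;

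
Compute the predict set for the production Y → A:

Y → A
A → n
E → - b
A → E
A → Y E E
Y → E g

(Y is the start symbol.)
PREDICT(Y → A) = (FIRST(RHS) \ {ε}) ∪ (FOLLOW(Y) if ε ∈ FIRST(RHS), i.e. RHS ⇒* ε)
FIRST(A) = { '-', 'n' }
FIRST(A) = { '-', 'n' }
ε ∉ FIRST(A), so FOLLOW(Y) is not added.
PREDICT(Y → A) = { '-', 'n' }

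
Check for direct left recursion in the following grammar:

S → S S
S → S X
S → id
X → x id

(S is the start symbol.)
Direct left recursion occurs when N → N α for some non-terminal N (the right-hand side begins with the left-hand side itself).

S → S S: LEFT RECURSIVE (starts with S)
S → S X: LEFT RECURSIVE (starts with S)
S → id: starts with id
X → x id: starts with x

The grammar has direct left recursion on: S.

Answer: Yes, S is left-recursive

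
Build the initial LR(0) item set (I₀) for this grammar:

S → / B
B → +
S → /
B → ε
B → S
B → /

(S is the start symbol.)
First, augment the grammar with S' → S
I₀ = CLOSURE({ [S' → . S] }):
  [S' → . S] has the dot before S: add [S → . / B], [S → . /]
No further items can be added.

I₀ = { [S → . / B], [S → . /], [S' → . S] }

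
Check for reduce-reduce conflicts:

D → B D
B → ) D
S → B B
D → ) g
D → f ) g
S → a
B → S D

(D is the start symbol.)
A reduce-reduce conflict occurs when an LR(0) state has two complete items [A → α .] and [B → β .] — both call for a reduction, and with no lookahead the parser cannot choose between them.

Augment with D' → D and build the canonical LR(0) collection (I0 = CLOSURE({[D' → . D]}), then GOTO on every symbol after a dot until no new states appear). It has 14 states:
  I0: { [B → . ) D], [B → . S D], [D → . ) g], [D → . B D], [D → . f ) g], [D' → . D], [S → . B B], [S → . a] }  — shift
  I1: { [B → ) . D], [B → . ) D], [B → . S D], [D → ) . g], [D → . ) g], [D → . B D], [D → . f ) g], [S → . B B], [S → . a] }  — shift
  I2: { [B → . ) D], [B → . S D], [D → . ) g], [D → . B D], [D → . f ) g], [D → B . D], [S → . B B], [S → . a], [S → B . B] }  — shift
  I3: { [D' → D .] }  — accept
  I4: { [B → . ) D], [B → . S D], [B → S . D], [D → . ) g], [D → . B D], [D → . f ) g], [S → . B B], [S → . a] }  — shift
  I5: { [S → a .] }  — reduce
  I6: { [D → f . ) g] }  — shift
  I7: { [D → f ) . g] }  — shift
  I8: { [D → f ) g .] }  — reduce
  I9: { [B → S D .] }  — reduce
  I10: { [B → . ) D], [B → . S D], [D → . ) g], [D → . B D], [D → . f ) g], [D → B . D], [S → . B B], [S → . a], [S → B . B], [S → B B .] }  — shift, reduce
  I11: { [D → B D .] }  — reduce
  I12: { [B → ) D .] }  — reduce
  I13: { [D → ) g .] }  — reduce

No state contains more than one complete item.

Answer: No reduce-reduce conflicts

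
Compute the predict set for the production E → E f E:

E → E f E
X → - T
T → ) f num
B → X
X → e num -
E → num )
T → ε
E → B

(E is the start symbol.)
{ '-', 'e', 'num' }

PREDICT(E → E f E) = (FIRST(RHS) \ {ε}) ∪ (FOLLOW(E) if ε ∈ FIRST(RHS), i.e. RHS ⇒* ε)
FIRST(E) = { '-', 'e', 'num' }
FIRST(E f E) = { '-', 'e', 'num' }
ε ∉ FIRST(E f E), so FOLLOW(E) is not added.
PREDICT(E → E f E) = { '-', 'e', 'num' }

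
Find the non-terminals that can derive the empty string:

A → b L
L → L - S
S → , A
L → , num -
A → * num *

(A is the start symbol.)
There are no ε-productions, so no non-terminal can derive ε.
No non-terminals are nullable.

Answer: None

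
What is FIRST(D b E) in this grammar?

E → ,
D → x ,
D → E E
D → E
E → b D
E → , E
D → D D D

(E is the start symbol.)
{ ',', 'b', 'x' }

FIRST sets of the non-terminals involved (from the grammar, by fixed-point iteration):
  FIRST(D) = { ',', 'b', 'x' }

To compute FIRST(D b E), process the symbols left to right:
Symbol D is a non-terminal. Add FIRST(D) \ {ε} = { ',', 'b', 'x' }
D is not nullable (ε ∉ FIRST(D)), so stop here.
FIRST(D b E) = { ',', 'b', 'x' }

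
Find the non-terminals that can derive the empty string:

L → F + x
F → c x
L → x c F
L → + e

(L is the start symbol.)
None

There are no ε-productions, so no non-terminal can derive ε.
No non-terminals are nullable.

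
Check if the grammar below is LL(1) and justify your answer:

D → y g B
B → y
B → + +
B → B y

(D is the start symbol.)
No. Predict set conflict for B: { 'y' }

Relevant sets:
  FIRST(B) = { '+', 'y' }

For B:
  PREDICT(B → y) = { 'y' }
  PREDICT(B → '+' '+') = { '+' }
  PREDICT(B → B y) = { '+', 'y' }
D has a single production, so nothing to check there.

Conflict found: Predict set conflict for B: { 'y' }
The grammar is NOT LL(1).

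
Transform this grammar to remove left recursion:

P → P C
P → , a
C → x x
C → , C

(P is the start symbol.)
P is directly left-recursive. The standard transformation for
  A → A α₁ | ... | A α_m | β₁ | ... | β_n
is
  A  → β₁ A' | ... | β_n A'
  A' → α₁ A' | ... | α_m A' | ε

P → , a becomes P → , a P'
P → P C becomes P' → C P'
Add P' → ε

Productions for other non-terminals are unchanged:
  C → x x
  C → , C

Resulting grammar:
P → , a P'
P' → C P'
P' → ε
C → x x
C → , C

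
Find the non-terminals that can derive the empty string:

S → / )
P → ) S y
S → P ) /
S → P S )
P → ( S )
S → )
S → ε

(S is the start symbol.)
ε-productions: S → ε
So S is immediately nullable.
No further non-terminal can be added: every production for the remaining non-terminals contains a terminal or a non-nullable non-terminal.
Nullable = { 'S' }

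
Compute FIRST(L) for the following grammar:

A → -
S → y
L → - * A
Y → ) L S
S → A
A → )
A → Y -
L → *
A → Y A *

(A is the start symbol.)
{ '*', '-' }

From L → - * A:
  - '-' is a terminal: add '-' and stop
From L → *:
  - '*' is a terminal: add '*' and stop

Collecting: FIRST(L) = { '*', '-' }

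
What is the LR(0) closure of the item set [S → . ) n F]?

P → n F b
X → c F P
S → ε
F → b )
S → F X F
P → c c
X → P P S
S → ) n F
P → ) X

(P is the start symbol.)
{ [S → . ) n F] }

To compute CLOSURE, for each item [A → α.Bβ] where B is a non-terminal, add [B → .γ] for all productions B → γ; repeat for the newly added items until nothing changes.

Start with: [S → . ) n F]
The dot precedes the terminal ')', so nothing is added.

CLOSURE = { [S → . ) n F] }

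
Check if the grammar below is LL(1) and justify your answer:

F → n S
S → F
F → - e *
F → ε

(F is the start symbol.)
Yes, the grammar is LL(1).

Relevant sets:
  FOLLOW(F) = { $ }

For F:
  PREDICT(F → n S) = { 'n' }
  PREDICT(F → '-' e '*') = { '-' }
  PREDICT(F → ε) = { $ }
S has a single production, so nothing to check there.

All predict sets are disjoint. The grammar IS LL(1).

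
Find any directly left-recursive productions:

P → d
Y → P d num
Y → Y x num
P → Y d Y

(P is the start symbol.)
P → d: starts with d
Y → P d num: starts with P
Y → Y x num: LEFT RECURSIVE (starts with Y)
P → Y d Y: starts with Y

The grammar has direct left recursion on: Y.

Answer: Yes, Y is left-recursive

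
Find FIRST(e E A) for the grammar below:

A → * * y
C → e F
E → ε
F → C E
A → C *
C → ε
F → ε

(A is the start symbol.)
To compute FIRST(e E A), process the symbols left to right:
Symbol e is a terminal. Add 'e' and stop.
FIRST(e E A) = { 'e' }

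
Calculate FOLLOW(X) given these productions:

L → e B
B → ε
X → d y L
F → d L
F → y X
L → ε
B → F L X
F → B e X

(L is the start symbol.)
To compute FOLLOW(X), find every occurrence of X on a right-hand side N → α X β: add FIRST(β) \ {ε}, and if β is empty or nullable also add FOLLOW(N). Iterate to a fixed point.

In F → y X: X is at the end, add FOLLOW(F)
In B → F L X: X is at the end, add FOLLOW(B)
In F → B e X: X is at the end, add FOLLOW(F)

The FOLLOW sets referred to above (computed the same way, to a fixed point):
  FOLLOW(F) = { 'd', 'e' }
  FOLLOW(B) = { $, 'd', 'e' }

Taking the union: FOLLOW(X) = { $, 'd', 'e' }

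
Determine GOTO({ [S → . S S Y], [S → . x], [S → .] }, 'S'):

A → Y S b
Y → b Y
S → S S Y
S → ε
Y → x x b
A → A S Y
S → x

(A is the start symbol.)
GOTO(I, 'S') = CLOSURE({ [A → αX.β] : [A → α.Xβ] ∈ I, X = 'S' })

Items with dot before 'S', with the dot advanced:
  [S → . S S Y] → [S → S . S Y]
Closure of the advanced items:
  [S → S . S Y] has the dot before S: add [S → . S S Y], [S → .], [S → . x]

GOTO = { [S → . S S Y], [S → . x], [S → .], [S → S . S Y] }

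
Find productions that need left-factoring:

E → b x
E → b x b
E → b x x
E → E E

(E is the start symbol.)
Left-factoring is needed when two productions for the same non-terminal
share a common prefix on the right-hand side.

Productions for E:
  E → b x
  E → b x b
  E → b x x
  E → E E

Found common prefix 'b x' in productions for E

Answer: Yes, E has productions with common prefix 'b x'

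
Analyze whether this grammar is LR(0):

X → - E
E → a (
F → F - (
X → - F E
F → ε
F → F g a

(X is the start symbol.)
No. Shift-reduce conflict between [F → .] and [E → . a (]

Augment with X' → X and build the canonical LR(0) collection (I0 = CLOSURE({[X' → . X]}), then GOTO on every symbol after a dot until no new states appear). It has 12 states:
  I0: { [X → . - E], [X → . - F E], [X' → . X] }  — shift
  I1: { [E → . a (], [F → . F - (], [F → . F g a], [F → .], [X → - . E], [X → - . F E] }  — shift, reduce
  I2: { [X' → X .] }  — accept
  I3: { [X → - E .] }  — reduce
  I4: { [E → . a (], [F → F . - (], [F → F . g a], [X → - F . E] }  — shift
  I5: { [E → a . (] }  — shift
  I6: { [E → a ( .] }  — reduce
  I7: { [F → F - . (] }  — shift
  I8: { [X → - F E .] }  — reduce
  I9: { [F → F g . a] }  — shift
  I10: { [F → F g a .] }  — reduce
  I11: { [F → F - ( .] }  — reduce

Conflict in state I1:
  Shift-reduce conflict between [F → .] and [E → . a (]
So the grammar is NOT LR(0).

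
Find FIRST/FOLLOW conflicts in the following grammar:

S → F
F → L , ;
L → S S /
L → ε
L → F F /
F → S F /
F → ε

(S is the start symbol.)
Yes. F → L ',' ';' with FOLLOW(F) on { ',', '/' }; F → S F '/' with FOLLOW(F) on { ',', '/' }; L → S S '/' with FOLLOW(L) on { ',' }; L → F F '/' with FOLLOW(L) on { ',' }

Nullable non-terminals: F, L, S.
FIRST sets used below: FIRST(L) = { ',', '/', ε }, FIRST(S) = { ',', '/', ε }, FIRST(F) = { ',', '/', ε }

F: nullable alternative(s) F → ε; FOLLOW(F) = { $, ',', '/' }
  F → L , ;: FIRST \ {ε} = { ',', '/' } — overlaps FOLLOW(F) on { ',', '/' }: CONFLICT
  F → S F /: FIRST \ {ε} = { ',', '/' } — overlaps FOLLOW(F) on { ',', '/' }: CONFLICT
  F → ε: FIRST \ {ε} = { } — this is the only nullable alternative, skip

L: nullable alternative(s) L → ε; FOLLOW(L) = { ',' }
  L → S S /: FIRST \ {ε} = { ',', '/' } — overlaps FOLLOW(L) on { ',' }: CONFLICT
  L → ε: FIRST \ {ε} = { } — this is the only nullable alternative, skip
  L → F F /: FIRST \ {ε} = { ',', '/' } — overlaps FOLLOW(L) on { ',' }: CONFLICT
S has a nullable alternative but only one production, so nothing to check.

So the grammar has 4 FIRST/FOLLOW conflicts (marked CONFLICT above).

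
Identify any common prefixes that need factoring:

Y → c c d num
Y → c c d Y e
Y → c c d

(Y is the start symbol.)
Yes, Y has productions with common prefix 'c c d'

Left-factoring is needed when two productions for the same non-terminal
share a common prefix on the right-hand side.

Productions for Y:
  Y → c c d num
  Y → c c d Y e
  Y → c c d

Found common prefix 'c c d' in productions for Y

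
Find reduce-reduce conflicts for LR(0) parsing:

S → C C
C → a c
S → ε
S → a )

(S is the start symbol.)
No reduce-reduce conflicts

A reduce-reduce conflict occurs when an LR(0) state has two complete items [A → α .] and [B → β .] — both call for a reduction, and with no lookahead the parser cannot choose between them.

Augment with S' → S and build the canonical LR(0) collection (I0 = CLOSURE({[S' → . S]}), then GOTO on every symbol after a dot until no new states appear). It has 8 states:
  I0: { [C → . a c], [S → . C C], [S → . a )], [S → .], [S' → . S] }  — shift, reduce
  I1: { [C → . a c], [S → C . C] }  — shift
  I2: { [S' → S .] }  — accept
  I3: { [C → a . c], [S → a . )] }  — shift
  I4: { [S → a ) .] }  — reduce
  I5: { [C → a c .] }  — reduce
  I6: { [S → C C .] }  — reduce
  I7: { [C → a . c] }  — shift

No state contains more than one complete item.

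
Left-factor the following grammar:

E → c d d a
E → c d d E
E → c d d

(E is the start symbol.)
Left-factoring transforms A → αβ₁ | αβ₂ into A → αA' and A' → β₁ | β₂
(α is the longest common prefix among the alternatives). Repeat until
no nonterminal has two alternatives with a common prefix.

Round 1: E has alternatives sharing prefix 'c d d'. Introduce E': E → c d d E'
  Add: E' → a
  Add: E' → E
  Add: E' → ε

No remaining common prefixes — done.

Resulting grammar:
E → c d d E'
E' → a
E' → E
E' → ε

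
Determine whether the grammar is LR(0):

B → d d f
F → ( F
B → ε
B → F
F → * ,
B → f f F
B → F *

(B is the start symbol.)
A grammar is LR(0) if no state in the canonical LR(0) collection has:
  - both a shift item (dot before a terminal) and a complete item (shift-reduce conflict), or
  - two or more complete items (reduce-reduce conflict; the accept item [B' → B .] counts as a complete item here).

Augment with B' → B and build the canonical LR(0) collection (I0 = CLOSURE({[B' → . B]}), then GOTO on every symbol after a dot until no new states appear). It has 14 states:
  I0: { [B → . F *], [B → . F], [B → . d d f], [B → . f f F], [B → .], [B' → . B], [F → . ( F], [F → . * ,] }  — shift, reduce
  I1: { [F → ( . F], [F → . ( F], [F → . * ,] }  — shift
  I2: { [F → * . ,] }  — shift
  I3: { [B' → B .] }  — accept
  I4: { [B → F . *], [B → F .] }  — shift, reduce
  I5: { [B → d . d f] }  — shift
  I6: { [B → f . f F] }  — shift
  I7: { [B → f f . F], [F → . ( F], [F → . * ,] }  — shift
  I8: { [B → f f F .] }  — reduce
  I9: { [B → d d . f] }  — shift
  I10: { [B → d d f .] }  — reduce
  I11: { [B → F * .] }  — reduce
  I12: { [F → * , .] }  — reduce
  I13: { [F → ( F .] }  — reduce

Conflict in state I0:
  Shift-reduce conflict between [B → .] and [B → . d d f]
So the grammar is NOT LR(0).

Answer: No. Shift-reduce conflict between [B → .] and [B → . d d f]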